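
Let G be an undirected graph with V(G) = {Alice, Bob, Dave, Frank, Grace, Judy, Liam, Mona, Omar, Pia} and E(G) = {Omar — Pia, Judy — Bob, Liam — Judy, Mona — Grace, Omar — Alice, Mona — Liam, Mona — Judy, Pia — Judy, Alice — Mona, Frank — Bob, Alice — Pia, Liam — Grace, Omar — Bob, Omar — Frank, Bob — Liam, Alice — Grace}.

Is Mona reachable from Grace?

Yes

Explore from Grace.
Distance 1: reach Alice, Liam, Mona.
Found Mona.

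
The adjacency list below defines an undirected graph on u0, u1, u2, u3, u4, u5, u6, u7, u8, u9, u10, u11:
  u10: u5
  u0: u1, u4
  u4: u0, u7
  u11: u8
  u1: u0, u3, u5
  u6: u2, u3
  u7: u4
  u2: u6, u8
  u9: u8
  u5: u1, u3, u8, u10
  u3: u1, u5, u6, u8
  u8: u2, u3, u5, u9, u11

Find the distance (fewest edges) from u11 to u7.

Distance 0: u11.
Distance 1: u8.
Distance 2: u2, u3, u5, u9.
Distance 3: u1, u6, u10.
Distance 4: u0.
Distance 5: u4.
Distance 6: u7 — contains u7.

6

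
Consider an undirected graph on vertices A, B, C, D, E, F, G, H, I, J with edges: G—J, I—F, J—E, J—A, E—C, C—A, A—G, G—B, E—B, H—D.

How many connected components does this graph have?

3

From A: component {A, B, C, E, G, J}.
From D: component {D, H}.
From F: component {F, I}.
That's 3 components.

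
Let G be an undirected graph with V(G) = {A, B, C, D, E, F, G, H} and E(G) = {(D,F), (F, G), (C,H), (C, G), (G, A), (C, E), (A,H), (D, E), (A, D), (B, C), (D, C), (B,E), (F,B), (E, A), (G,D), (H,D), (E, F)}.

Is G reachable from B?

Yes

Explore from B.
Distance 1: reach C, E, F.
Distance 2: reach A, D, G, H.
Found G.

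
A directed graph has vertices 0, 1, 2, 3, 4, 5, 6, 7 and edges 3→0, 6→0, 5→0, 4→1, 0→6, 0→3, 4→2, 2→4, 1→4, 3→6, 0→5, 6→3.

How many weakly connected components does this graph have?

3

From 0: component {0, 3, 5, 6}.
From 1: component {1, 2, 4}.
From 7: component {7}.
That's 3 components.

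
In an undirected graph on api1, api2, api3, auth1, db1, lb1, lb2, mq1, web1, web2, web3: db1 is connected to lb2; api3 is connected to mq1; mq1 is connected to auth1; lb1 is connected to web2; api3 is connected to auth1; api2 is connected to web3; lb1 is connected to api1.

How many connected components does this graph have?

5

From api1: component {api1, lb1, web2}.
From api2: component {api2, web3}.
From api3: component {api3, auth1, mq1}.
From db1: component {db1, lb2}.
From web1: component {web1}.
That's 5 components.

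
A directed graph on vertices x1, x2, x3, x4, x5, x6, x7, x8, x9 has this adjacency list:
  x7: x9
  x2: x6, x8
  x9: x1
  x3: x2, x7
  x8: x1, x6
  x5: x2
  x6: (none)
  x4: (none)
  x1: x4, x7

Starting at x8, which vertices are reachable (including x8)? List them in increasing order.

x1, x4, x6, x7, x8, x9

Start at x8.
Its neighbours: x1, x6.
Then their neighbours: x4, x7.
Then next layer: x9.
Nothing further is reachable.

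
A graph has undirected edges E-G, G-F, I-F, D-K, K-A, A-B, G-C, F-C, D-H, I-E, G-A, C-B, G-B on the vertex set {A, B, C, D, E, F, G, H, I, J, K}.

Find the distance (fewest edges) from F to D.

4

Distance 0: F.
Distance 1: C, G, I.
Distance 2: A, B, E.
Distance 3: K.
Distance 4: D — contains D.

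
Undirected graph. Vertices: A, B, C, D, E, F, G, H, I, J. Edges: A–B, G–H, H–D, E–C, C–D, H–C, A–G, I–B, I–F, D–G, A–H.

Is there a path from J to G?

No

J has no edges, so nothing is reachable from it.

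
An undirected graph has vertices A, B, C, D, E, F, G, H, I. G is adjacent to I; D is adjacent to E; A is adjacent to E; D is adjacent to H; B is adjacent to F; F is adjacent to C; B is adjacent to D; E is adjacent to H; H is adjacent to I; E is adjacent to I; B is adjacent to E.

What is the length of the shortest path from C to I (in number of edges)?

4

Distance 0: C.
Distance 1: F.
Distance 2: B.
Distance 3: D, E.
Distance 4: A, H, I — contains I.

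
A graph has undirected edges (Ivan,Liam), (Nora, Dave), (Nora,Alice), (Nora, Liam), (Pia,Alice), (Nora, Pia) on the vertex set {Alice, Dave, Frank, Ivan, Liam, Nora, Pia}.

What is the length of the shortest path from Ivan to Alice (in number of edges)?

3

Distance 0: Ivan.
Distance 1: Liam.
Distance 2: Nora.
Distance 3: Alice, Dave, Pia — contains Alice.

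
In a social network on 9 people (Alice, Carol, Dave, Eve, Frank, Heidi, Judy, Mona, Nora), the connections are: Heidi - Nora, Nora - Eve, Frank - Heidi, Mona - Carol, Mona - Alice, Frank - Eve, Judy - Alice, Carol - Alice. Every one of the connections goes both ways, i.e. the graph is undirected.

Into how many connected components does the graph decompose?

From Alice: component {Alice, Carol, Judy, Mona}.
From Dave: component {Dave}.
From Eve: component {Eve, Frank, Heidi, Nora}.
That's 3 components.

3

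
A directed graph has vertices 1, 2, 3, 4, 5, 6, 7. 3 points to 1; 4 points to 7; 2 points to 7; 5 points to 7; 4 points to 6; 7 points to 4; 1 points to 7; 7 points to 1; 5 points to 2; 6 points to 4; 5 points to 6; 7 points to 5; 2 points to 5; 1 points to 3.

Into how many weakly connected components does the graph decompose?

1

From 1: component {1, 2, 3, 4, 5, 6, 7}.
That's 1 component.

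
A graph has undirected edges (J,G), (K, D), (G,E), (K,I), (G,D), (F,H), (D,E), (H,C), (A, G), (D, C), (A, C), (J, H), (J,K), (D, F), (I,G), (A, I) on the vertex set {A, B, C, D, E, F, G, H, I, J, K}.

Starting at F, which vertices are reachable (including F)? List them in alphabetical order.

Start at F.
Its neighbours: D, H.
Then their neighbours: C, E, G, J, K.
Then next layer: A, I.
Nothing further is reachable.

A, C, D, E, F, G, H, I, J, K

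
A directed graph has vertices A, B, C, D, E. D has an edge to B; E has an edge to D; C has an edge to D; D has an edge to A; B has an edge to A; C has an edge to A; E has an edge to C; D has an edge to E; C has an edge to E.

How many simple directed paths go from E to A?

E→C→A
E→C→D→A
E→C→D→B→A
E→D→A
E→D→B→A

5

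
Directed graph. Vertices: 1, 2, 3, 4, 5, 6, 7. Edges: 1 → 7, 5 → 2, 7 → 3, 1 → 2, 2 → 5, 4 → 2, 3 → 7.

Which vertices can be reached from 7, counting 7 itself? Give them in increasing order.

3, 7

Start at 7.
Its neighbours: 3.
Nothing further is reachable.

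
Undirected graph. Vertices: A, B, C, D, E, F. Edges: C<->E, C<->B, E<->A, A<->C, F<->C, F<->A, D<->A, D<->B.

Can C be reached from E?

Explore from E.
Distance 1: reach A, C.
Found C.

Yes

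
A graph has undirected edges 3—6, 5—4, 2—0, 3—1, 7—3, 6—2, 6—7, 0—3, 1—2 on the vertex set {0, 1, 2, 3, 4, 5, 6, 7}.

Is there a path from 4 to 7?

Explore from 4.
Distance 1: reach 5.
The search is exhausted without reaching 7; it lies in a different component.

No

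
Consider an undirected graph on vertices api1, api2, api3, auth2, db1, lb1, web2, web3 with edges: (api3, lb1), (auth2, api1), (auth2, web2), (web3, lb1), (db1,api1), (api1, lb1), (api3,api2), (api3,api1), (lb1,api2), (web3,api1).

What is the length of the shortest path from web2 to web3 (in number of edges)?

Distance 0: web2.
Distance 1: auth2.
Distance 2: api1.
Distance 3: api3, db1, lb1, web3 — contains web3.

3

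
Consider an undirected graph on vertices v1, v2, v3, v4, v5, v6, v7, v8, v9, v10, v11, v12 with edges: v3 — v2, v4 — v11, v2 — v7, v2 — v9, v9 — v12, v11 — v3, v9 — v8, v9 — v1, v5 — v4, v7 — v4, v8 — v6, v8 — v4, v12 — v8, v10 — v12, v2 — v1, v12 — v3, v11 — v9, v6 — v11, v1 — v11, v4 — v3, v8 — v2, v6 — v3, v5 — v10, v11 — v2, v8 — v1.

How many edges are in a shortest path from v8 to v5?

Distance 0: v8.
Distance 1: v1, v2, v4, v6, v9, v12.
Distance 2: v3, v5, v7, v10, v11 — contains v5.

2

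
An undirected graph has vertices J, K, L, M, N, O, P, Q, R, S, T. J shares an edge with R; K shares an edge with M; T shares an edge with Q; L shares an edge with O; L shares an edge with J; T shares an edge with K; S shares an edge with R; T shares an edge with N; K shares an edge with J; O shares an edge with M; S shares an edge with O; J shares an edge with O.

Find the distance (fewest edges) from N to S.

5

Distance 0: N.
Distance 1: T.
Distance 2: K, Q.
Distance 3: J, M.
Distance 4: L, O, R.
Distance 5: S — contains S.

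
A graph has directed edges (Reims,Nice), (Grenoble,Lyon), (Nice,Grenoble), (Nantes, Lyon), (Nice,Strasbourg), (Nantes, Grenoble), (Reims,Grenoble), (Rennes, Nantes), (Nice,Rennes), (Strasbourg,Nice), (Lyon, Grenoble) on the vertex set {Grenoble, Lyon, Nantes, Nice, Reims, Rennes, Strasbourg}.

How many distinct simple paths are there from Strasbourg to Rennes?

1

Strasbourg→Nice→Rennes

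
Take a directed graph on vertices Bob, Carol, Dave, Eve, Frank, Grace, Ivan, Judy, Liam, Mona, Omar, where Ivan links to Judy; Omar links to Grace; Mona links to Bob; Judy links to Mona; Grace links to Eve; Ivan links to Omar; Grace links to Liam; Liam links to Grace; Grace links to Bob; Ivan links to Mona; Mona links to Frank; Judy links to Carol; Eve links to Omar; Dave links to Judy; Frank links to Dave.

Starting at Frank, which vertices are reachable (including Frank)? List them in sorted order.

Bob, Carol, Dave, Frank, Judy, Mona

Start at Frank.
Its neighbours: Dave.
Then their neighbours: Judy.
Then next layer: Carol, Mona.
Then next layer: Bob.
Nothing further is reachable.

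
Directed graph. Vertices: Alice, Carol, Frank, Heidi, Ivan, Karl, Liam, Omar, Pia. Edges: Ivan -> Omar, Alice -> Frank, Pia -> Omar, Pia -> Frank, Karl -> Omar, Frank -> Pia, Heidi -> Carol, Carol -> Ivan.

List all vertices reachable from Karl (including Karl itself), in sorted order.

Start at Karl.
Its neighbours: Omar.
Nothing further is reachable.

Karl, Omar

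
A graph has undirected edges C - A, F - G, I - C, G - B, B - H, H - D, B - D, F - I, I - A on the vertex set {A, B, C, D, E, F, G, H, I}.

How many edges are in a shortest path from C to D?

5

Distance 0: C.
Distance 1: A, I.
Distance 2: F.
Distance 3: G.
Distance 4: B.
Distance 5: D, H — contains D.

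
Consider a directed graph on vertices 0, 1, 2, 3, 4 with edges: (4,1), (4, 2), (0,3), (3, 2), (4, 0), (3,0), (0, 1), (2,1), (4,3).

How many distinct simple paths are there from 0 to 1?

2

0→1
0→3→2→1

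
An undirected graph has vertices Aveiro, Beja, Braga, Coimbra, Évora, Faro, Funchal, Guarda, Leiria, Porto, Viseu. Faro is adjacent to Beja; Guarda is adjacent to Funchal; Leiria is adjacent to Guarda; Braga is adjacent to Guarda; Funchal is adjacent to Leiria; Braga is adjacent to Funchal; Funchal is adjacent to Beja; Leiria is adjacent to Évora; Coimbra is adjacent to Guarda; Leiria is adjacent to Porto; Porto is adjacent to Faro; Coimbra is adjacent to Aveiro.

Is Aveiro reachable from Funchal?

Explore from Funchal.
Distance 1: reach Beja, Braga, Guarda, Leiria.
Distance 2: reach Coimbra, Évora, Faro, Porto.
Distance 3: reach Aveiro.
Found Aveiro.

Yes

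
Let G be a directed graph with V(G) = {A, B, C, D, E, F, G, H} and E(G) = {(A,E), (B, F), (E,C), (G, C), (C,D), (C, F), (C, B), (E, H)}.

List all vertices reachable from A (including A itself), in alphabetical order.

A, B, C, D, E, F, H

Start at A.
Its neighbours: E.
Then their neighbours: C, H.
Then next layer: B, D, F.
Nothing further is reachable.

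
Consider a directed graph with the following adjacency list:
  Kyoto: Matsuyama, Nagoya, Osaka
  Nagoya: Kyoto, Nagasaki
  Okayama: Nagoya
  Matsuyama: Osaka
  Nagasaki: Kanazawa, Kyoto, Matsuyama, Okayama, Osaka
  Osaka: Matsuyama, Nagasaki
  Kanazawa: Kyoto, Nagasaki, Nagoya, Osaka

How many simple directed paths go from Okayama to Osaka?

Okayama→Nagoya→Kyoto→Matsuyama→Osaka
Okayama→Nagoya→Kyoto→Osaka
Okayama→Nagoya→Nagasaki→Kanazawa→Kyoto→Matsuyama→Osaka
Okayama→Nagoya→Nagasaki→Kanazawa→Kyoto→Osaka
Okayama→Nagoya→Nagasaki→Kanazawa→Osaka
Okayama→Nagoya→Nagasaki→Kyoto→Matsuyama→Osaka
Okayama→Nagoya→Nagasaki→Kyoto→Osaka
Okayama→Nagoya→Nagasaki→Matsuyama→Osaka
Okayama→Nagoya→Nagasaki→Osaka

9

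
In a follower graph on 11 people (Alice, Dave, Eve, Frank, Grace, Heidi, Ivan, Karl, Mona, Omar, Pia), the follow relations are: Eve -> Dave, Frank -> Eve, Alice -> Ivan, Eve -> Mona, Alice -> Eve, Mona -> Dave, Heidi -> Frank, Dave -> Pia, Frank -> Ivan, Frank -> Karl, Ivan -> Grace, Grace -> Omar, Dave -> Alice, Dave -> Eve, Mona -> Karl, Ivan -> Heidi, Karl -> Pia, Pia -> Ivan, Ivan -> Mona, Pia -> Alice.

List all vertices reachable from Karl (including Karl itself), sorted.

Start at Karl.
Its neighbours: Pia.
Then their neighbours: Alice, Ivan.
Then next layer: Eve, Grace, Heidi, Mona.
Then next layer: Dave, Frank, Omar.
Every vertex is now reached.

Alice, Dave, Eve, Frank, Grace, Heidi, Ivan, Karl, Mona, Omar, Pia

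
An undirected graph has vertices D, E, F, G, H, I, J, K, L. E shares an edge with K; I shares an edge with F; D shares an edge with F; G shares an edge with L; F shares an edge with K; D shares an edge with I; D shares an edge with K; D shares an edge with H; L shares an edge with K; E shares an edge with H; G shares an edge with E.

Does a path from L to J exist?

Explore from L.
Distance 1: reach G, K.
Distance 2: reach D, E, F.
Distance 3: reach H, I.
The search is exhausted without reaching J; it lies in a different component.

No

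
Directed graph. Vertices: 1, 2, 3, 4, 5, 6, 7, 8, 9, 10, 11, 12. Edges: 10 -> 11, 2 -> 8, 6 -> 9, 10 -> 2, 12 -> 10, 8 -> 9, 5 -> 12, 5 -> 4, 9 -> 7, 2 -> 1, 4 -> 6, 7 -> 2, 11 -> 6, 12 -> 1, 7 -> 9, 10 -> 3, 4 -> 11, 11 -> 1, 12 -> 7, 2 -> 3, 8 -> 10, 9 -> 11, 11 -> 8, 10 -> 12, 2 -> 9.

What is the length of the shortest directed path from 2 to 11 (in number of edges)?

Distance 0: 2.
Distance 1: 1, 3, 8, 9.
Distance 2: 7, 10, 11 — contains 11.

2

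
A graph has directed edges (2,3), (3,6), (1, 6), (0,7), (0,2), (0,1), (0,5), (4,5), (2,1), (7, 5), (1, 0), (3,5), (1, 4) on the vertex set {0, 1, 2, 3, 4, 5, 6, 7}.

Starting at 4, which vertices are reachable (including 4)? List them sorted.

Start at 4.
Its neighbours: 5.
Nothing further is reachable.

4, 5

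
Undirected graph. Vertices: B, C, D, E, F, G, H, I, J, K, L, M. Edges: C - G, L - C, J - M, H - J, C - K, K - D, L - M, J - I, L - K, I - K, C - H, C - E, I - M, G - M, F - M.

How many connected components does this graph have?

From B: component {B}.
From C: component {C, D, E, F, G, H, I, J, K, L, M}.
That's 2 components.

2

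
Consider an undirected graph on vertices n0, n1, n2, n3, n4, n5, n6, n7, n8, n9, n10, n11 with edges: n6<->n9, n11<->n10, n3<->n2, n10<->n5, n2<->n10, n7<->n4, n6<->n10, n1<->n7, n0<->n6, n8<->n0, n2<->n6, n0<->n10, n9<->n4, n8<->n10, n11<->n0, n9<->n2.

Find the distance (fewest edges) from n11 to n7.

Distance 0: n11.
Distance 1: n0, n10.
Distance 2: n2, n5, n6, n8.
Distance 3: n3, n9.
Distance 4: n4.
Distance 5: n7 — contains n7.

5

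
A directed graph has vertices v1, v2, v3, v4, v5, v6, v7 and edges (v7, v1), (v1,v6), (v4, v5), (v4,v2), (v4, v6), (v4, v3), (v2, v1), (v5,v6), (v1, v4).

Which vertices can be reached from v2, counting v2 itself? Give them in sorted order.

v1, v2, v3, v4, v5, v6

Start at v2.
Its neighbours: v1.
Then their neighbours: v4, v6.
Then next layer: v3, v5.
Nothing further is reachable.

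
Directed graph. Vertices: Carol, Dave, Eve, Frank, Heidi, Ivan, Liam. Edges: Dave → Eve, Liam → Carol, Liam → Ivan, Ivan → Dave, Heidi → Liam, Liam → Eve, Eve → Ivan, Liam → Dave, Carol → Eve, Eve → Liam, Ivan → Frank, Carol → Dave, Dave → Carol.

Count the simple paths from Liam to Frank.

6

Liam→Carol→Dave→Eve→Ivan→Frank
Liam→Carol→Eve→Ivan→Frank
Liam→Dave→Carol→Eve→Ivan→Frank
Liam→Dave→Eve→Ivan→Frank
Liam→Eve→Ivan→Frank
Liam→Ivan→Frank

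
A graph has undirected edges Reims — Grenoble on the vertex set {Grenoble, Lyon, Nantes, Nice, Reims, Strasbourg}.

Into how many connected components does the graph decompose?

From Grenoble: component {Grenoble, Reims}.
From Lyon: component {Lyon}.
From Nantes: component {Nantes}.
From Nice: component {Nice}.
From Strasbourg: component {Strasbourg}.
That's 5 components.

5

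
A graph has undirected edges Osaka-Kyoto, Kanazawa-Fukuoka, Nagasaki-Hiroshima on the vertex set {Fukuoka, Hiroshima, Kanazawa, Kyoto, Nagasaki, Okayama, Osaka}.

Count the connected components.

From Fukuoka: component {Fukuoka, Kanazawa}.
From Hiroshima: component {Hiroshima, Nagasaki}.
From Kyoto: component {Kyoto, Osaka}.
From Okayama: component {Okayama}.
That's 4 components.

4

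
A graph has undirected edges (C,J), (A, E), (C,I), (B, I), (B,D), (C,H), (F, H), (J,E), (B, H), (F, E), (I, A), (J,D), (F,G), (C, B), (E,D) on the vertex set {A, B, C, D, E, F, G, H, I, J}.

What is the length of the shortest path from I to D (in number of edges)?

Distance 0: I.
Distance 1: A, B, C.
Distance 2: D, E, H, J — contains D.

2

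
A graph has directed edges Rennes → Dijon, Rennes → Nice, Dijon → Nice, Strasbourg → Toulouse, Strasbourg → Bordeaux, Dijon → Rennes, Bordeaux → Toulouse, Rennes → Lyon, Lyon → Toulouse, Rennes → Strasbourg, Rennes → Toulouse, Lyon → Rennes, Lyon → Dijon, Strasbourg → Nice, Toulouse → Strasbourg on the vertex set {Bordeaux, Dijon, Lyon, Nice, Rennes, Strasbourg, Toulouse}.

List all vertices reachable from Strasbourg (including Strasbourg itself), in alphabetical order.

Bordeaux, Nice, Strasbourg, Toulouse

Start at Strasbourg.
Its neighbours: Bordeaux, Nice, Toulouse.
Nothing further is reachable.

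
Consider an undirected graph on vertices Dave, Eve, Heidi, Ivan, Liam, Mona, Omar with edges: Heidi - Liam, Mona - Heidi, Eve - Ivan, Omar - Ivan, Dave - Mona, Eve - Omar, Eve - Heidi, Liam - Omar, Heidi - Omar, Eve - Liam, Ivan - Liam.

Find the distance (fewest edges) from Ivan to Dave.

Distance 0: Ivan.
Distance 1: Eve, Liam, Omar.
Distance 2: Heidi.
Distance 3: Mona.
Distance 4: Dave — contains Dave.

4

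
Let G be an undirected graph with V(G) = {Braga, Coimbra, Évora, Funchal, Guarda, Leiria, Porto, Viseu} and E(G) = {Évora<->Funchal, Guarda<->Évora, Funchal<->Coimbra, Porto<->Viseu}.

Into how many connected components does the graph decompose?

4

From Braga: component {Braga}.
From Coimbra: component {Coimbra, Évora, Funchal, Guarda}.
From Leiria: component {Leiria}.
From Porto: component {Porto, Viseu}.
That's 4 components.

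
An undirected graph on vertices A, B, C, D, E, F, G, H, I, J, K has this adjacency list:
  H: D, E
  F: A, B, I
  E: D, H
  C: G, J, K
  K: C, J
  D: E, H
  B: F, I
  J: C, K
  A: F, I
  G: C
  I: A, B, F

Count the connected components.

From A: component {A, B, F, I}.
From C: component {C, G, J, K}.
From D: component {D, E, H}.
That's 3 components.

3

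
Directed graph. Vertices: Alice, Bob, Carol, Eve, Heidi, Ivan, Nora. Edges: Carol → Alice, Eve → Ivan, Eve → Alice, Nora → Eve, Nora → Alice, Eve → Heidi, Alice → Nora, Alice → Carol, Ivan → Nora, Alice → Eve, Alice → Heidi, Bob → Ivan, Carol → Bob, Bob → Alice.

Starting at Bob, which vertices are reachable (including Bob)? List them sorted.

Alice, Bob, Carol, Eve, Heidi, Ivan, Nora

Start at Bob.
Its neighbours: Alice, Ivan.
Then their neighbours: Carol, Eve, Heidi, Nora.
Every vertex is now reached.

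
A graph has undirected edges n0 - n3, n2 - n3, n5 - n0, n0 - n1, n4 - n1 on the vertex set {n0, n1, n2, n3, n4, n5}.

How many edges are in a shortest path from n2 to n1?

Distance 0: n2.
Distance 1: n3.
Distance 2: n0.
Distance 3: n1, n5 — contains n1.

3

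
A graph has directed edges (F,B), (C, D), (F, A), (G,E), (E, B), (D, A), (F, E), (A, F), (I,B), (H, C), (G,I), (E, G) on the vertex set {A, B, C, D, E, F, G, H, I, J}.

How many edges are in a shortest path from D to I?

5

Distance 0: D.
Distance 1: A.
Distance 2: F.
Distance 3: B, E.
Distance 4: G.
Distance 5: I — contains I.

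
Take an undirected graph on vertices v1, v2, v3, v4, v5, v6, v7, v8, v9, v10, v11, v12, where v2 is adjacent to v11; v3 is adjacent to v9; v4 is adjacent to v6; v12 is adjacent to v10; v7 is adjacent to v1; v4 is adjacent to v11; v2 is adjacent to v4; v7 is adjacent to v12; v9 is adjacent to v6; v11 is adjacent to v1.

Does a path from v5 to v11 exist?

No

v5 has no edges, so nothing is reachable from it.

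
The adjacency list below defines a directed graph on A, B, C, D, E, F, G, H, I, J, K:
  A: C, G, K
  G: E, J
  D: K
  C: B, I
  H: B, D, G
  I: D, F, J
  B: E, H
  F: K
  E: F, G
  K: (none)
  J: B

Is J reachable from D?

No

Explore from D.
Distance 1: reach K.
The search from D is exhausted; no directed path reaches J.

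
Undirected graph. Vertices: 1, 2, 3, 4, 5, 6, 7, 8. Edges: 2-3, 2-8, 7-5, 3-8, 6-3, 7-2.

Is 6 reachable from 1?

1 has no edges, so nothing is reachable from it.

No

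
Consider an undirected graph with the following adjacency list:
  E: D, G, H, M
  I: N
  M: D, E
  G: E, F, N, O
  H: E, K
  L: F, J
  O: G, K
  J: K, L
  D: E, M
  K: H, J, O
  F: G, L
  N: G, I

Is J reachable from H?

Yes

Explore from H.
Distance 1: reach E, K.
Distance 2: reach D, G, J, M, O.
Found J.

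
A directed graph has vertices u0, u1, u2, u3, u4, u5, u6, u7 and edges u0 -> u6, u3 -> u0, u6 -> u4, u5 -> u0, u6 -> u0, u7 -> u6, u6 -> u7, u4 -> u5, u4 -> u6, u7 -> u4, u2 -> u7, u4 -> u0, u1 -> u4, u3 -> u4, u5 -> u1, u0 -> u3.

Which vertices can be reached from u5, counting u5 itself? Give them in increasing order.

Start at u5.
Its neighbours: u0, u1.
Then their neighbours: u3, u4, u6.
Then next layer: u7.
Nothing further is reachable.

u0, u1, u3, u4, u5, u6, u7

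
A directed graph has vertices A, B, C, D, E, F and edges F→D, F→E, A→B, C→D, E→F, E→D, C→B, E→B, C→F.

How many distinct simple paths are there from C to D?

3

C→D
C→F→D
C→F→E→D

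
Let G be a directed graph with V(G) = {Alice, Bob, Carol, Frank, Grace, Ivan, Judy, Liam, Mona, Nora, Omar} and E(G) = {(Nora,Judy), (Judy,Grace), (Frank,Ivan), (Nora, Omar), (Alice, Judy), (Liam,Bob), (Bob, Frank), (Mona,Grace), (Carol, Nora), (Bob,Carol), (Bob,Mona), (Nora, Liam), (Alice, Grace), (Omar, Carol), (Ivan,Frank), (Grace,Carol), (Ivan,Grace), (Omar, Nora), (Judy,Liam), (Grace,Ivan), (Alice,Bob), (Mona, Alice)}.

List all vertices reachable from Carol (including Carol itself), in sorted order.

Start at Carol.
Its neighbours: Nora.
Then their neighbours: Judy, Liam, Omar.
Then next layer: Bob, Grace.
Then next layer: Frank, Ivan, Mona.
Then next layer: Alice.
Every vertex is now reached.

Alice, Bob, Carol, Frank, Grace, Ivan, Judy, Liam, Mona, Nora, Omar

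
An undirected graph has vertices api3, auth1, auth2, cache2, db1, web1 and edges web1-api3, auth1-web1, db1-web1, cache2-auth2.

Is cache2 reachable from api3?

Explore from api3.
Distance 1: reach web1.
Distance 2: reach auth1, db1.
The search is exhausted without reaching cache2; it lies in a different component.

No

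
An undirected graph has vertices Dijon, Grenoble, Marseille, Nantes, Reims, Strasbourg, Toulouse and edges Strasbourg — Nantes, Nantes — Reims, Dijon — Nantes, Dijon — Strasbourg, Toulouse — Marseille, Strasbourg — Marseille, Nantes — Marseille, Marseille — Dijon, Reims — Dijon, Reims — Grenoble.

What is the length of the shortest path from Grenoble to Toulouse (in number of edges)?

Distance 0: Grenoble.
Distance 1: Reims.
Distance 2: Dijon, Nantes.
Distance 3: Marseille, Strasbourg.
Distance 4: Toulouse — contains Toulouse.

4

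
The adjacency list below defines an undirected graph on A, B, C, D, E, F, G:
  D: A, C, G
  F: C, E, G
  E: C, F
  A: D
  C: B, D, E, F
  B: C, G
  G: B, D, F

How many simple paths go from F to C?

F–C
F–E–C
F–G–B–C
F–G–D–C

4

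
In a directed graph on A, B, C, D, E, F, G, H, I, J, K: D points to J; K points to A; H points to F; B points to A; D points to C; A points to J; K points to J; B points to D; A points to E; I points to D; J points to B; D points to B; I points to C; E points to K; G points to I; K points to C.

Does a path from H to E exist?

No

Explore from H.
Distance 1: reach F.
The search from H is exhausted; no directed path reaches E.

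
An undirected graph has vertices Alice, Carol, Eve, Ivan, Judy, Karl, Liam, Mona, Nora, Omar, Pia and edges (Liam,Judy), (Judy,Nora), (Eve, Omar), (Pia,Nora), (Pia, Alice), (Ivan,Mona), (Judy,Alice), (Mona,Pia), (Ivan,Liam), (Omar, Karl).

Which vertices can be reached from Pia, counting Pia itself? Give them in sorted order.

Start at Pia.
Its neighbours: Alice, Mona, Nora.
Then their neighbours: Ivan, Judy.
Then next layer: Liam.
Nothing further is reachable.

Alice, Ivan, Judy, Liam, Mona, Nora, Pia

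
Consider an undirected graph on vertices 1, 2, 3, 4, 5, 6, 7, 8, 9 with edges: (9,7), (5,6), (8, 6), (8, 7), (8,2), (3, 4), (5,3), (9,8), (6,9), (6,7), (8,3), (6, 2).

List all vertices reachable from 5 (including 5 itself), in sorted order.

Start at 5.
Its neighbours: 3, 6.
Then their neighbours: 2, 4, 7, 8, 9.
Nothing further is reachable.

2, 3, 4, 5, 6, 7, 8, 9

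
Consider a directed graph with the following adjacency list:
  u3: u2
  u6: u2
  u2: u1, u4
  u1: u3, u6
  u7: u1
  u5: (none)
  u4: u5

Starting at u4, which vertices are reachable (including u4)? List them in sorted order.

Start at u4.
Its neighbours: u5.
Nothing further is reachable.

u4, u5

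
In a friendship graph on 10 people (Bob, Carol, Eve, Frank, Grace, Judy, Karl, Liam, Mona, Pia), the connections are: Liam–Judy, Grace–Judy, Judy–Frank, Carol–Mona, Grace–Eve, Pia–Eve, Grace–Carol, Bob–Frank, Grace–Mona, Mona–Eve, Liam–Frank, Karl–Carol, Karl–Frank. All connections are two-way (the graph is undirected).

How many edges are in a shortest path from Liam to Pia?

4

Distance 0: Liam.
Distance 1: Frank, Judy.
Distance 2: Bob, Grace, Karl.
Distance 3: Carol, Eve, Mona.
Distance 4: Pia — contains Pia.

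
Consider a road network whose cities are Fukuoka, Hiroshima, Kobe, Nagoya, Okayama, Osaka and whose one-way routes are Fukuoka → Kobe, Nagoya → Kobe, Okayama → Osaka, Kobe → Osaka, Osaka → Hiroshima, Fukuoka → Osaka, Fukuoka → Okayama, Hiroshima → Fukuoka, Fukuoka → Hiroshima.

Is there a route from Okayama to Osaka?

Yes

Explore from Okayama.
Distance 1: reach Osaka.
Found Osaka.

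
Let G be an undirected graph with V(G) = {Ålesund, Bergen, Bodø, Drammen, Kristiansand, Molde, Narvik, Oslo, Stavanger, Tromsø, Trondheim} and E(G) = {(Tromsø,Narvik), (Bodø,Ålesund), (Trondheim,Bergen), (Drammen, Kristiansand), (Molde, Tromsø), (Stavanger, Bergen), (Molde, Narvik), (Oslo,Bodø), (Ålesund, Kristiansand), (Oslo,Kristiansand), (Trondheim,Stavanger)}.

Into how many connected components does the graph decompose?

3

From Ålesund: component {Ålesund, Bodø, Drammen, Kristiansand, Oslo}.
From Bergen: component {Bergen, Stavanger, Trondheim}.
From Molde: component {Molde, Narvik, Tromsø}.
That's 3 components.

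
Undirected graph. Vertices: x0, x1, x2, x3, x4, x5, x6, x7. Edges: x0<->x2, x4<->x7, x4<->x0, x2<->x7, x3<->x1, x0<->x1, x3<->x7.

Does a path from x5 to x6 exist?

No

x5 has no edges, so nothing is reachable from it.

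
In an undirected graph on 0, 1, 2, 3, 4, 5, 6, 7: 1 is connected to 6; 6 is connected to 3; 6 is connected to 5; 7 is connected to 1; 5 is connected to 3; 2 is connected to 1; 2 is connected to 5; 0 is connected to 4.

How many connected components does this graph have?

2

From 0: component {0, 4}.
From 1: component {1, 2, 3, 5, 6, 7}.
That's 2 components.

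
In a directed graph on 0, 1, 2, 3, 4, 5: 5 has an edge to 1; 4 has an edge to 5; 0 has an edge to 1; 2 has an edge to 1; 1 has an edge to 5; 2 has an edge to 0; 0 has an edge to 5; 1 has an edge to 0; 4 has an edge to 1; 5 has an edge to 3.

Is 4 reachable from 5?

Explore from 5.
Distance 1: reach 1, 3.
Distance 2: reach 0.
The search from 5 is exhausted; no directed path reaches 4.

No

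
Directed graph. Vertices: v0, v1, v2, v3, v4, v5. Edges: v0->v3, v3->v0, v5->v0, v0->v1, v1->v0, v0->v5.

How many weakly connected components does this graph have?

From v0: component {v0, v1, v3, v5}.
From v2: component {v2}.
From v4: component {v4}.
That's 3 components.

3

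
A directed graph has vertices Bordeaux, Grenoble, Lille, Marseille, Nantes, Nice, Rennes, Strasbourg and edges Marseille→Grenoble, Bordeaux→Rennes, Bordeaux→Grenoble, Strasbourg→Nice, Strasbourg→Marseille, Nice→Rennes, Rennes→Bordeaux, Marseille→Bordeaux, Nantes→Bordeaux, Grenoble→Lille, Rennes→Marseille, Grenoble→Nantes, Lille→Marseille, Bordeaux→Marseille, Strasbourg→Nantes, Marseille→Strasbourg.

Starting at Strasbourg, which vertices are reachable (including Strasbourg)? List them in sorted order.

Start at Strasbourg.
Its neighbours: Marseille, Nantes, Nice.
Then their neighbours: Bordeaux, Grenoble, Rennes.
Then next layer: Lille.
Every vertex is now reached.

Bordeaux, Grenoble, Lille, Marseille, Nantes, Nice, Rennes, Strasbourg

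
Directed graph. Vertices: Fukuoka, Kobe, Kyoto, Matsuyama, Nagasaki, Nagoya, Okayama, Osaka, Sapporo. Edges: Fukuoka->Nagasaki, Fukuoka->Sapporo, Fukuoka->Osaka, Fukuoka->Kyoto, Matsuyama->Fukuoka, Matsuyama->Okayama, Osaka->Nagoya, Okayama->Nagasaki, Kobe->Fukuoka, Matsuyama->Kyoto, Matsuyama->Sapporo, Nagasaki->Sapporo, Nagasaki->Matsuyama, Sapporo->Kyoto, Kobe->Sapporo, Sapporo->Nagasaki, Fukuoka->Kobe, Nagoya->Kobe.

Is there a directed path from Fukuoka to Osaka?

Explore from Fukuoka.
Distance 1: reach Kobe, Kyoto, Nagasaki, Osaka, Sapporo.
Found Osaka.

Yes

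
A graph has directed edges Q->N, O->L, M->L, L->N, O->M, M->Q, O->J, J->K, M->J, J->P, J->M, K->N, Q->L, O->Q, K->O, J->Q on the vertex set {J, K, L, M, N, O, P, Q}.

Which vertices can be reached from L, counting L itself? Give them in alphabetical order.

L, N

Start at L.
Its neighbours: N.
Nothing further is reachable.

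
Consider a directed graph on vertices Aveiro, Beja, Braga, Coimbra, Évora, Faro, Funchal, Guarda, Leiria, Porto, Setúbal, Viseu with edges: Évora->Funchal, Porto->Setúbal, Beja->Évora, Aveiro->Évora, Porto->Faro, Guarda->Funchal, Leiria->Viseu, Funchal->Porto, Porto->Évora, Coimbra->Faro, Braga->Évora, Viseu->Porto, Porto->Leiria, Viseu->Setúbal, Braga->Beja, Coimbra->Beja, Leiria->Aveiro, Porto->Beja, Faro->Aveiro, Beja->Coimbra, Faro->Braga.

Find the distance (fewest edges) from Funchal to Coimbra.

Distance 0: Funchal.
Distance 1: Porto.
Distance 2: Beja, Évora, Faro, Leiria, Setúbal.
Distance 3: Aveiro, Braga, Coimbra, Viseu — contains Coimbra.

3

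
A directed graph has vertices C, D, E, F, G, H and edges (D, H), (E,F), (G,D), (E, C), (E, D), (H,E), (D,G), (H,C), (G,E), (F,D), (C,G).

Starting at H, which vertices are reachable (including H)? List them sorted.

C, D, E, F, G, H

Start at H.
Its neighbours: C, E.
Then their neighbours: D, F, G.
Every vertex is now reached.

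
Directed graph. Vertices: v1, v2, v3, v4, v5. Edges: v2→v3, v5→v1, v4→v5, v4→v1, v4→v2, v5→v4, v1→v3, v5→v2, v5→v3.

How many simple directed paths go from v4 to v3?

v4→v1→v3
v4→v2→v3
v4→v5→v1→v3
v4→v5→v2→v3
v4→v5→v3

5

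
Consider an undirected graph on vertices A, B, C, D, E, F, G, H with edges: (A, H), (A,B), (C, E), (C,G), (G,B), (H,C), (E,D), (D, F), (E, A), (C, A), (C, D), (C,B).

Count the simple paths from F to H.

F–D–C–A–H
F–D–C–B–A–H
F–D–C–E–A–H
F–D–C–G–B–A–H
F–D–C–H
F–D–E–A–B–C–H
F–D–E–A–B–G–C–H
F–D–E–A–C–H
F–D–E–A–H
F–D–E–C–A–H
F–D–E–C–B–A–H
F–D–E–C–G–B–A–H
F–D–E–C–H

13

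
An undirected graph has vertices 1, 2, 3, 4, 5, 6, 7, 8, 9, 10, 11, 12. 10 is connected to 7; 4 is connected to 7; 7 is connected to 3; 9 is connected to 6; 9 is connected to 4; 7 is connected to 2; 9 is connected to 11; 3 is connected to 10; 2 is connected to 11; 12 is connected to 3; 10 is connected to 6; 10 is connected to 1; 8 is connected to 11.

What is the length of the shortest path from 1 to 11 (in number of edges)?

Distance 0: 1.
Distance 1: 10.
Distance 2: 3, 6, 7.
Distance 3: 2, 4, 9, 12.
Distance 4: 11 — contains 11.

4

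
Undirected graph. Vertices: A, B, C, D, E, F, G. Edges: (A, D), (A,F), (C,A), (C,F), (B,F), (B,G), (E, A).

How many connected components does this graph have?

1

From A: component {A, B, C, D, E, F, G}.
That's 1 component.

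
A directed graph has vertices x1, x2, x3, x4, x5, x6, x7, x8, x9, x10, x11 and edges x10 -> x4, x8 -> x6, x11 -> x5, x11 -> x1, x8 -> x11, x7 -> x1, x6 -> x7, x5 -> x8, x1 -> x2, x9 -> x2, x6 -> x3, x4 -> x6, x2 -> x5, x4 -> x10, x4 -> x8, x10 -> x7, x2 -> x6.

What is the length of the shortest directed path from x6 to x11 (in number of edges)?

6

Distance 0: x6.
Distance 1: x3, x7.
Distance 2: x1.
Distance 3: x2.
Distance 4: x5.
Distance 5: x8.
Distance 6: x11 — contains x11.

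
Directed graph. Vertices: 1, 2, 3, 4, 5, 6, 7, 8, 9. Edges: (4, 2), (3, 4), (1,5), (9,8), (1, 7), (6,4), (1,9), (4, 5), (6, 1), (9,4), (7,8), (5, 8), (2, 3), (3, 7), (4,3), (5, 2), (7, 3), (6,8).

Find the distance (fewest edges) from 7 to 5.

Distance 0: 7.
Distance 1: 3, 8.
Distance 2: 4.
Distance 3: 2, 5 — contains 5.

3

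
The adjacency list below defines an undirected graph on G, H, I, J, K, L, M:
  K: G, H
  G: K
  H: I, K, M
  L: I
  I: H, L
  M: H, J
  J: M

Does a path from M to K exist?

Yes

Explore from M.
Distance 1: reach H, J.
Distance 2: reach I, K.
Found K.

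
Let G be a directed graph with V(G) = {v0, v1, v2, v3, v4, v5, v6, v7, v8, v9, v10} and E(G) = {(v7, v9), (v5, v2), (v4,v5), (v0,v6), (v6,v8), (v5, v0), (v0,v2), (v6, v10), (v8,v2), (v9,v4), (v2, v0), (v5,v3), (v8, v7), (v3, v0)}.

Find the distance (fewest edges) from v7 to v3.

4

Distance 0: v7.
Distance 1: v9.
Distance 2: v4.
Distance 3: v5.
Distance 4: v0, v2, v3 — contains v3.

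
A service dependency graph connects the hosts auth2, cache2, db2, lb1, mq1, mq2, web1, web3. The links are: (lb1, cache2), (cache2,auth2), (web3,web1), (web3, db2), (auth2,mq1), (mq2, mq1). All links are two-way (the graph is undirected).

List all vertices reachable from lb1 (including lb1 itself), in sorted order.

Start at lb1.
Its neighbours: cache2.
Then their neighbours: auth2.
Then next layer: mq1.
Then next layer: mq2.
Nothing further is reachable.

auth2, cache2, lb1, mq1, mq2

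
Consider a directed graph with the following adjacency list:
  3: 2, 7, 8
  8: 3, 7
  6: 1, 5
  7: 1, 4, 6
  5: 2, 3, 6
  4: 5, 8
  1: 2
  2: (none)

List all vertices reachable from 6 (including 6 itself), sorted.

1, 2, 3, 4, 5, 6, 7, 8

Start at 6.
Its neighbours: 1, 5.
Then their neighbours: 2, 3.
Then next layer: 7, 8.
Then next layer: 4.
Every vertex is now reached.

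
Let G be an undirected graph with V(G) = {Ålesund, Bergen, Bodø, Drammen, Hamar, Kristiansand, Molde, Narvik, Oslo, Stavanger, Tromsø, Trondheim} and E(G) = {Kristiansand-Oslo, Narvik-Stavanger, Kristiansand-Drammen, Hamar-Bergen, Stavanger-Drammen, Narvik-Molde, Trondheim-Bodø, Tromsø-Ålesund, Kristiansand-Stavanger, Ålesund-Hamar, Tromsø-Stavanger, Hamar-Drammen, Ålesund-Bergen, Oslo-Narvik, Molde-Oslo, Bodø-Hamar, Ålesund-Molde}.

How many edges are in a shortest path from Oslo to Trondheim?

5

Distance 0: Oslo.
Distance 1: Kristiansand, Molde, Narvik.
Distance 2: Ålesund, Drammen, Stavanger.
Distance 3: Bergen, Hamar, Tromsø.
Distance 4: Bodø.
Distance 5: Trondheim — contains Trondheim.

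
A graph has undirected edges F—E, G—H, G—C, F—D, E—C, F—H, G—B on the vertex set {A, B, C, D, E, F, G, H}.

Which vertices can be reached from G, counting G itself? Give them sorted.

Start at G.
Its neighbours: B, C, H.
Then their neighbours: E, F.
Then next layer: D.
Nothing further is reachable.

B, C, D, E, F, G, H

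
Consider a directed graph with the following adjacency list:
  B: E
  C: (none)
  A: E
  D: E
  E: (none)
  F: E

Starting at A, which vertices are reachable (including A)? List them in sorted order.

A, E

Start at A.
Its neighbours: E.
Nothing further is reachable.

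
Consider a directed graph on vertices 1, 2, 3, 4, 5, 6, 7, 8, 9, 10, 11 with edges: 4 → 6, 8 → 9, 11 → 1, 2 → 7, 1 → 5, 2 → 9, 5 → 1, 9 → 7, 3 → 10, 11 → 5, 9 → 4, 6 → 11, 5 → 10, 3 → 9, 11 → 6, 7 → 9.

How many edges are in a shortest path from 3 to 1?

5

Distance 0: 3.
Distance 1: 9, 10.
Distance 2: 4, 7.
Distance 3: 6.
Distance 4: 11.
Distance 5: 1, 5 — contains 1.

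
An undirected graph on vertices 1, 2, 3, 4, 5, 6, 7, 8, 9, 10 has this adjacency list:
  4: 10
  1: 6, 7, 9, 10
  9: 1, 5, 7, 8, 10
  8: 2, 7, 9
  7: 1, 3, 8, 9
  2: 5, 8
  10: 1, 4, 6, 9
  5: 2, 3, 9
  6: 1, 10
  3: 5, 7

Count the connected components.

1

From 1: component {1, 2, 3, 4, 5, 6, 7, 8, 9, 10}.
That's 1 component.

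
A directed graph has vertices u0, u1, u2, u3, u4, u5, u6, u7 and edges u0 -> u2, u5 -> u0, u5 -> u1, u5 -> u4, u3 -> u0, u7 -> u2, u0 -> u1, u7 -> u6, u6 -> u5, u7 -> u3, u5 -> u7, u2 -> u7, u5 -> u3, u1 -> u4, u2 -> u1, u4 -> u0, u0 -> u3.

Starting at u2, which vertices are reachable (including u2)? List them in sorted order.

Start at u2.
Its neighbours: u1, u7.
Then their neighbours: u3, u4, u6.
Then next layer: u0, u5.
Every vertex is now reached.

u0, u1, u2, u3, u4, u5, u6, u7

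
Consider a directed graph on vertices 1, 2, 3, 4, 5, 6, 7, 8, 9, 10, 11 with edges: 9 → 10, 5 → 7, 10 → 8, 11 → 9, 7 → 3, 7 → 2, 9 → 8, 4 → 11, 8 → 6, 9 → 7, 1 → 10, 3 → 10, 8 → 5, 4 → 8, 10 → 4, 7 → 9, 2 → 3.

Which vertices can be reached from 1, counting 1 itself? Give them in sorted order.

1, 2, 3, 4, 5, 6, 7, 8, 9, 10, 11

Start at 1.
Its neighbours: 10.
Then their neighbours: 4, 8.
Then next layer: 5, 6, 11.
Then next layer: 7, 9.
Then next layer: 2, 3.
Every vertex is now reached.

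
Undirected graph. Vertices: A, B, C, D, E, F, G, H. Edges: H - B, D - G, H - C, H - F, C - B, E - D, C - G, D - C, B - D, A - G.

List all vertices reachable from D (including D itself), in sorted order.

Start at D.
Its neighbours: B, C, E, G.
Then their neighbours: A, H.
Then next layer: F.
Every vertex is now reached.

A, B, C, D, E, F, G, H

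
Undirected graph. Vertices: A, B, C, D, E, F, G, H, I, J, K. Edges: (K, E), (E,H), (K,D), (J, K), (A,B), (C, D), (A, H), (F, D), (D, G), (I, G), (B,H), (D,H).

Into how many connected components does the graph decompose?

1

From A: component {A, B, C, D, E, F, G, H, I, J, K}.
That's 1 component.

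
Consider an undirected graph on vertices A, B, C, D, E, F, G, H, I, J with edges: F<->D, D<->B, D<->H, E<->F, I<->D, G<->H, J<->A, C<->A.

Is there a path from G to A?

Explore from G.
Distance 1: reach H.
Distance 2: reach D.
Distance 3: reach B, F, I.
Distance 4: reach E.
The search is exhausted without reaching A; it lies in a different component.

No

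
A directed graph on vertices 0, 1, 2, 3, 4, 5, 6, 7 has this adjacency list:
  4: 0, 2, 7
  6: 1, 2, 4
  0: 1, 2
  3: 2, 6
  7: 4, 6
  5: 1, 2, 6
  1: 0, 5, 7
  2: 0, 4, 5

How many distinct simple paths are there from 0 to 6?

7

0→1→5→2→4→7→6
0→1→5→6
0→1→7→4→2→5→6
0→1→7→6
0→2→4→7→6
0→2→5→1→7→6
0→2→5→6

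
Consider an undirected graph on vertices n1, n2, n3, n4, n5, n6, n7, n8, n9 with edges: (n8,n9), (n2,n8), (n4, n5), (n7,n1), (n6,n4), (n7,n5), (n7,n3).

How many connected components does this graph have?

From n1: component {n1, n3, n4, n5, n6, n7}.
From n2: component {n2, n8, n9}.
That's 2 components.

2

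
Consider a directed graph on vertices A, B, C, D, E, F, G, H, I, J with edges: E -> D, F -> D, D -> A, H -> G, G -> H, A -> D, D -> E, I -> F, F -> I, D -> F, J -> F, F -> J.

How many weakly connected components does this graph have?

From A: component {A, D, E, F, I, J}.
From B: component {B}.
From C: component {C}.
From G: component {G, H}.
That's 4 components.

4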